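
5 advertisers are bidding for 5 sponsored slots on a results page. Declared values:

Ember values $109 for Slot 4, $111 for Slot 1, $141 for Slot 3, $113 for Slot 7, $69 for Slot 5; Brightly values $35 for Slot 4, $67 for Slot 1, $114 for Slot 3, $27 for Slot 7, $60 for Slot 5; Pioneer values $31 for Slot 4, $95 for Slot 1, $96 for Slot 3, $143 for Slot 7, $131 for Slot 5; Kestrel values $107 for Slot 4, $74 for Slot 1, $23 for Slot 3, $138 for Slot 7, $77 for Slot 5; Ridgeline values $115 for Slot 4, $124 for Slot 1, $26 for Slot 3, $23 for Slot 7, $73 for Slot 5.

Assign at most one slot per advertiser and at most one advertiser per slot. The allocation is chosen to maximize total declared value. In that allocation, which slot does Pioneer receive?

Treat this as an assignment problem: match each advertiser to one slot.
Optimal: Ember→Slot 4 ($109), Brightly→Slot 3 ($114), Pioneer→Slot 5 ($131), Kestrel→Slot 7 ($138), Ridgeline→Slot 1 ($124) — total 109+114+131+138+124 = $616.
Row-greedy (each advertiser in turn takes its best remaining slot) gives $531, worse by 85.
Swapping Ridgeline↔Pioneer (Ridgeline→Slot 5 $73, Pioneer→Slot 1 $95) loses 87.
Every other assignment is strictly worse.
Pioneer's own top slot is Slot 7 ($143), but forcing Pioneer→Slot 7 and reassigning the rest optimally gives only $575 — worse by 41.

Pioneer receives Slot 5.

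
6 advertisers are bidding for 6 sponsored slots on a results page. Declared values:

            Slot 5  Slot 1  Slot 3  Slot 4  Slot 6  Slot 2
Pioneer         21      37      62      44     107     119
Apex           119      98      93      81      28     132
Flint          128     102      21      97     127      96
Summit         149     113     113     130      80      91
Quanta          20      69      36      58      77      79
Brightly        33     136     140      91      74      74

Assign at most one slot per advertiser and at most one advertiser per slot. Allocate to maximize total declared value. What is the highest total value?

Max total: $706

Optimal: Pioneer→Slot 6 ($107), Apex→Slot 2 ($132), Flint→Slot 5 ($128), Summit→Slot 4 ($130), Quanta→Slot 1 ($69), Brightly→Slot 3 ($140) — total 107+132+128+130+69+140 = $706.
Column-greedy (each slot in turn goes to its best remaining advertiser) gives $661, worse by 45.
Next-best assignment: Pioneer→Slot 2, Apex→Slot 5, Flint→Slot 6, Summit→Slot 4, Quanta→Slot 1, Brightly→Slot 3 = $704.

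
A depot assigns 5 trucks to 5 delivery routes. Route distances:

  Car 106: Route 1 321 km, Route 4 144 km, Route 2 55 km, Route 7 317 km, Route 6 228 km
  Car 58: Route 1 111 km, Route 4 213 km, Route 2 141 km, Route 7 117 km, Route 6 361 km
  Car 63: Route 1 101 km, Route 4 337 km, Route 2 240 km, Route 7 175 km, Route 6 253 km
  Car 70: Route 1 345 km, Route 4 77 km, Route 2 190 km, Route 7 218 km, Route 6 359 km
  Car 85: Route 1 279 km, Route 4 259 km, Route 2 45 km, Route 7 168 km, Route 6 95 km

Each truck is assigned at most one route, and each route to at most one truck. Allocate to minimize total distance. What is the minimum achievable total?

Minimum total: 445 km

This is the linear assignment problem.
Optimal: Car 106→Route 2 (55 km), Car 58→Route 7 (117 km), Car 63→Route 1 (101 km), Car 70→Route 4 (77 km), Car 85→Route 6 (95 km) — total 55+117+101+77+95 = 445 km.
Min-entry greedy (repeatedly take the single cheapest remaining cell) gives 568 km, worse by 123.
Next-best assignment: Car 106→Route 2, Car 58→Route 1, Car 63→Route 7, Car 70→Route 4, Car 85→Route 6 = 513 km.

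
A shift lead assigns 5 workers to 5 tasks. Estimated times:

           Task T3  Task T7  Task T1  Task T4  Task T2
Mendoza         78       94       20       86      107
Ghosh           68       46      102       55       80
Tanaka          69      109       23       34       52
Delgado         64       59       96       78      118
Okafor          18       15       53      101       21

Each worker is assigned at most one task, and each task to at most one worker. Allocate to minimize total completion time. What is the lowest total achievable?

Min total: 185 min

Optimal: Mendoza→Task T1 (20 min), Ghosh→Task T7 (46 min), Tanaka→Task T4 (34 min), Delgado→Task T3 (64 min), Okafor→Task T2 (21 min) — total 20+46+34+64+21 = 185 min.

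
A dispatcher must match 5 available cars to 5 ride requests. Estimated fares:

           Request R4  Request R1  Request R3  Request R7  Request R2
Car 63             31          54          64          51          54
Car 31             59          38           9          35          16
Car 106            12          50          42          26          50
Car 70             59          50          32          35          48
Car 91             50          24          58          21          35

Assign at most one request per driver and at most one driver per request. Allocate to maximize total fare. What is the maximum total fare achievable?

Optimal: Car 63→Request R7 ($51), Car 31→Request R4 ($59), Car 106→Request R2 ($50), Car 70→Request R1 ($50), Car 91→Request R3 ($58) — total 51+59+50+50+58 = $268.
Max-entry greedy (repeatedly take the single best remaining cell) gives $242, worse by 26.

Maximum total: $268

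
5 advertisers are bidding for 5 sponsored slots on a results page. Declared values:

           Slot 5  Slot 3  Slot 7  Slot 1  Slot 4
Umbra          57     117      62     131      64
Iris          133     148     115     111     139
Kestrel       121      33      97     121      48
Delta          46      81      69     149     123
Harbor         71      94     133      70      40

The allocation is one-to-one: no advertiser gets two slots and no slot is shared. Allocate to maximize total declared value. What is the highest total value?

This is a one-to-one assignment (maximum-weight bipartite matching).
Optimal: Umbra→Slot 3 ($117), Iris→Slot 4 ($139), Kestrel→Slot 5 ($121), Delta→Slot 1 ($149), Harbor→Slot 7 ($133) — total 117+139+121+149+133 = $659.
Column-greedy (each slot in turn goes to its best remaining advertiser) gives $580, worse by 79.
Every other assignment is strictly worse.

Max total: $659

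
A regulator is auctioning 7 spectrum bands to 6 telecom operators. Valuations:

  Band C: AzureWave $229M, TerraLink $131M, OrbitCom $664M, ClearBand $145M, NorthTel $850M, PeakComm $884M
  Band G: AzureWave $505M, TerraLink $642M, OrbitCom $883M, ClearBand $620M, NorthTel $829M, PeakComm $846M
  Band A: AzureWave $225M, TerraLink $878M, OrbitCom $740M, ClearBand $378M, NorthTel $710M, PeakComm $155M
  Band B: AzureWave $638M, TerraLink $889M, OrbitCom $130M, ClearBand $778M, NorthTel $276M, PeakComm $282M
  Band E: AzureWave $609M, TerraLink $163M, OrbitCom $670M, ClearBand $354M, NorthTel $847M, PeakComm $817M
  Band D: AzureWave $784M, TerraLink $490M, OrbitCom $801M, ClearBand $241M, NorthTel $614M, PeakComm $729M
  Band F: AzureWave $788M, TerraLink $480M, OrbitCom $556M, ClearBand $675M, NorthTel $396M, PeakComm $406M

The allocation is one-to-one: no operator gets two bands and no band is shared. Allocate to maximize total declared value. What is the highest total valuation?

Maximum total: $5058M

Treat this as an assignment problem: match each operator to one band.
Optimal: AzureWave→Band F ($788M), TerraLink→Band A ($878M), OrbitCom→Band G ($883M), ClearBand→Band B ($778M), NorthTel→Band E ($847M), PeakComm→Band C ($884M) — total 788+878+883+778+847+884 = $5058M.
Column-greedy (each band in turn goes to its best remaining operator) gives $5054M, worse by 4.
Swapping AzureWave↔TerraLink (AzureWave→Band A $225M, TerraLink→Band F $480M) loses 961.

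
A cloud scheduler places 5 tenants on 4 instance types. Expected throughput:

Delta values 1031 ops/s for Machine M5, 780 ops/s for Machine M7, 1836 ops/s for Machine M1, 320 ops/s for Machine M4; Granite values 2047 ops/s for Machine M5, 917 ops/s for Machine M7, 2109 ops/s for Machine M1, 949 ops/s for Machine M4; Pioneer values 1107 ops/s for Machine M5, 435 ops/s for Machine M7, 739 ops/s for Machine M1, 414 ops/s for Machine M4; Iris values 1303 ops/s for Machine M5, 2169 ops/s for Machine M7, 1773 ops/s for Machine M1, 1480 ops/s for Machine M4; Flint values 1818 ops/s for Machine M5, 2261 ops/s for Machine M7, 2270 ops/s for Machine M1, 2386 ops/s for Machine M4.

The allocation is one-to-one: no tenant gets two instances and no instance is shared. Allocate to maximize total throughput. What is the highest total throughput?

Optimal: Granite→Machine M5 (2047 ops/s), Iris→Machine M7 (2169 ops/s), Delta→Machine M1 (1836 ops/s), Flint→Machine M4 (2386 ops/s) — total 2047+2169+1836+2386 = 8438 ops/s.
Column-greedy (each instance in turn goes to its best remaining tenant) gives 7624 ops/s, worse by 814.
Swapping Delta↔Flint (Delta→Machine M4 320 ops/s, Flint→Machine M1 2270 ops/s) loses 1632.

Max total: 8438 ops/s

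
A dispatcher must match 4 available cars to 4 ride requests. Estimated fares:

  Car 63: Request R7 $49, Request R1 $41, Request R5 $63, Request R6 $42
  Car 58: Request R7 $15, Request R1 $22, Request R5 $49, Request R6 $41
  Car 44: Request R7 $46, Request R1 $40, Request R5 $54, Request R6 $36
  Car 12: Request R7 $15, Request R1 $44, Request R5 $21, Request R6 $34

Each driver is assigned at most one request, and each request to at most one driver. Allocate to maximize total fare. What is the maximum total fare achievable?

This is a one-to-one assignment (maximum-weight bipartite matching).
Optimal: Car 63→Request R5 ($63), Car 58→Request R6 ($41), Car 44→Request R7 ($46), Car 12→Request R1 ($44) — total 63+41+46+44 = $194.
Column-greedy (each request in turn goes to its best remaining driver) gives $188, worse by 6.
Next-best assignment: Car 63→Request R7, Car 58→Request R6, Car 44→Request R5, Car 12→Request R1 = $188.
Checked against all permutations: $194 is optimal.

Max total: $194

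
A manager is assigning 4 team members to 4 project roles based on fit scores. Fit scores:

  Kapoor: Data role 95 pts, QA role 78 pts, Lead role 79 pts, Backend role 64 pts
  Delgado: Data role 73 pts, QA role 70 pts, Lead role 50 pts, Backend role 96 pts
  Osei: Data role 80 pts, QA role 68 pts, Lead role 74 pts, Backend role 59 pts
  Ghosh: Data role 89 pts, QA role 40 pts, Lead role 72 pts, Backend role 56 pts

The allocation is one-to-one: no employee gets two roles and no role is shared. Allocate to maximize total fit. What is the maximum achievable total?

Optimal: Kapoor→QA role (78 pts), Delgado→Backend role (96 pts), Osei→Lead role (74 pts), Ghosh→Data role (89 pts) — total 78+96+74+89 = 337 pts.
Column-greedy (each role in turn goes to its best remaining employee) gives 295 pts, worse by 42.

Max total: 337 pts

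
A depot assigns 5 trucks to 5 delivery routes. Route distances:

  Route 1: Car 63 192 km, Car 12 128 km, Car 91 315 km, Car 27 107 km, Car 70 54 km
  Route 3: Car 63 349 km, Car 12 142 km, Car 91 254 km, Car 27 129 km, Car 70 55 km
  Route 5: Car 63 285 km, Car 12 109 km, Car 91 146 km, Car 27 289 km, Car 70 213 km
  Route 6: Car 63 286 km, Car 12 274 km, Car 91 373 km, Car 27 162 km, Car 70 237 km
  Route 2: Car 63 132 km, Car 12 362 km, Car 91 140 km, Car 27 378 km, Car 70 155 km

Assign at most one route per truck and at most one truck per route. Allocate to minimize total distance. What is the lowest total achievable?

Optimal: Car 63→Route 2 (132 km), Car 12→Route 1 (128 km), Car 91→Route 5 (146 km), Car 27→Route 6 (162 km), Car 70→Route 3 (55 km) — total 132+128+146+162+55 = 623 km.
Min-entry greedy (repeatedly take the single cheapest remaining cell) gives 797 km, worse by 174.
Next-best assignment: Car 63→Route 2, Car 12→Route 3, Car 91→Route 5, Car 27→Route 6, Car 70→Route 1 = 636 km.
Swapping Car 70↔Car 63 (Car 70→Route 2 155 km, Car 63→Route 3 349 km) adds 317.

Minimum total: 623 km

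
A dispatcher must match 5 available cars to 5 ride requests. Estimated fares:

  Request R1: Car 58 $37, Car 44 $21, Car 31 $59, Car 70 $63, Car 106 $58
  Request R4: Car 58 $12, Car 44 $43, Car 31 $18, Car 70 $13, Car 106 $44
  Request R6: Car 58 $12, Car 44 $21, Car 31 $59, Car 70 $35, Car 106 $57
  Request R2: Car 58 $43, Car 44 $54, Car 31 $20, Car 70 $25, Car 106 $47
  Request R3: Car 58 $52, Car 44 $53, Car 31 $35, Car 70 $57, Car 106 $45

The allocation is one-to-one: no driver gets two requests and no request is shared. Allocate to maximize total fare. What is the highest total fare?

Optimal: Car 58→Request R3 ($52), Car 44→Request R2 ($54), Car 31→Request R6 ($59), Car 70→Request R1 ($63), Car 106→Request R4 ($44) — total 52+54+59+63+44 = $272.
Row-greedy (each driver in turn takes its best remaining request) gives $244, worse by 28.
Next-best assignment: Car 58→Request R3, Car 44→Request R4, Car 31→Request R6, Car 70→Request R1, Car 106→Request R2 = $264.

Maximum total: $272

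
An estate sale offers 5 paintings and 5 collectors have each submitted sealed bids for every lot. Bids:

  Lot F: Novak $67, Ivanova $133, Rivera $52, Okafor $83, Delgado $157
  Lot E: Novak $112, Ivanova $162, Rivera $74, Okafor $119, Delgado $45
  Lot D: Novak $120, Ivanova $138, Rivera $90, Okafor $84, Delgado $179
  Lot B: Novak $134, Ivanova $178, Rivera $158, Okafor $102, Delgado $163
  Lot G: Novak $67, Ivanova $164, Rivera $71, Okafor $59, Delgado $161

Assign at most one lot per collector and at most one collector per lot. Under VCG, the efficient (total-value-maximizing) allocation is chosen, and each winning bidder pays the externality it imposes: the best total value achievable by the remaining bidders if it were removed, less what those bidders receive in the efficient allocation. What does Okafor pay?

Okafor pays $14.

Efficient allocation: Novak→Lot D ($120), Ivanova→Lot G ($164), Rivera→Lot B ($158), Okafor→Lot E ($119), Delgado→Lot F ($157); total welfare W = $718.
Okafor receives Lot E at value $119, so the others get W − 119 = $599.
Without Okafor: best allocation of the remaining 4 bidders over all 5 lots is Novak→Lot E ($112), Ivanova→Lot G ($164), Rivera→Lot B ($158), Delgado→Lot D ($179), total $613.
VCG payment = (others' best without Okafor) − (others' welfare with Okafor) = 613 − 599 = $14.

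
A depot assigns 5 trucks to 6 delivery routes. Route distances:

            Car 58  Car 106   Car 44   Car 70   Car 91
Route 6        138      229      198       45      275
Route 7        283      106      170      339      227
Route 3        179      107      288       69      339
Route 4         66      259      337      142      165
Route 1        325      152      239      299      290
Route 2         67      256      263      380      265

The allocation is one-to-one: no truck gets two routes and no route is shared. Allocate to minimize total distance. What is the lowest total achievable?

Treat this as an assignment problem: match each truck to one route.
Optimal: Car 58→Route 2 (67 km), Car 106→Route 3 (107 km), Car 44→Route 7 (170 km), Car 70→Route 6 (45 km), Car 91→Route 4 (165 km) — total 67+107+170+45+165 = 554 km.
Column-greedy (each route in turn goes to its cheapest remaining truck) gives 734 km, worse by 180.
Next-best assignment: Car 58→Route 2, Car 106→Route 1, Car 44→Route 7, Car 70→Route 6, Car 91→Route 4 = 599 km.

Min total: 554 km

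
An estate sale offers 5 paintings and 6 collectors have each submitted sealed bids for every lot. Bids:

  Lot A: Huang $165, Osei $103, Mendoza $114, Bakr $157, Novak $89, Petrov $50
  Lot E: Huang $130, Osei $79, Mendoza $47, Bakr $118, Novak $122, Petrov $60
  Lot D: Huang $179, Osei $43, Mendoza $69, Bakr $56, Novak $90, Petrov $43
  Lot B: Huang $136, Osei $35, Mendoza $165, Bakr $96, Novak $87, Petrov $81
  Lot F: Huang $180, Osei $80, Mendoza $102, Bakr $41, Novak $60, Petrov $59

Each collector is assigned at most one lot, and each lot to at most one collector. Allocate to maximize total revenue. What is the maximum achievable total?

Max total: $703

This is a one-to-one assignment (maximum-weight bipartite matching).
Optimal: Bakr→Lot A ($157), Novak→Lot E ($122), Huang→Lot D ($179), Mendoza→Lot B ($165), Osei→Lot F ($80) — total 157+122+179+165+80 = $703.
Row-greedy (each collector in turn takes its best remaining lot) gives $656, worse by 47.
Swapping Mendoza↔Osei (Mendoza→Lot F $102, Osei→Lot B $35) loses 108.
No other one-to-one assignment exceeds $703.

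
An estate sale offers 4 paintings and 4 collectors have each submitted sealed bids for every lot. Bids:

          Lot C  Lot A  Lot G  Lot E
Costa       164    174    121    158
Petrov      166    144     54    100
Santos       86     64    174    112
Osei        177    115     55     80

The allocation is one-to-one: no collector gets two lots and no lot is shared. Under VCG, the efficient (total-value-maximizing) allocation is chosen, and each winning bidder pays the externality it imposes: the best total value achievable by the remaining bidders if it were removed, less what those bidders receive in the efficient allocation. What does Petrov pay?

Petrov pays $16.

Efficient allocation: Costa→Lot E ($158), Petrov→Lot A ($144), Santos→Lot G ($174), Osei→Lot C ($177); total welfare W = $653.
Petrov receives Lot A at value $144, so the others get W − 144 = $509.
Without Petrov: best allocation of the remaining 3 bidders over all 4 lots is Costa→Lot A ($174), Santos→Lot G ($174), Osei→Lot C ($177), total $525.
VCG payment = (others' best without Petrov) − (others' welfare with Petrov) = 525 − 509 = $16.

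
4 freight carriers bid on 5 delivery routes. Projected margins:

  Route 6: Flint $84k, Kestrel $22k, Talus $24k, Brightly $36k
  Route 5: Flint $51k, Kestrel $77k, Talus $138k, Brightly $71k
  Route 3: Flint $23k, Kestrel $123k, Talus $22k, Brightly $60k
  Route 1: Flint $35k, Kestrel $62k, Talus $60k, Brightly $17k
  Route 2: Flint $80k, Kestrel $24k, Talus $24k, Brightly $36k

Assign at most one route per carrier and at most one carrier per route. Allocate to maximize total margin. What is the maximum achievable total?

Optimal: Flint→Route 6 ($84k), Kestrel→Route 3 ($123k), Talus→Route 5 ($138k), Brightly→Route 2 ($36k) — total 84+123+138+36 = $381k.
Column-greedy (each route in turn goes to its best remaining carrier) gives $362k, worse by 19.
Swapping Brightly↔Kestrel (Brightly→Route 3 $60k, Kestrel→Route 2 $24k) loses 75.

Max total: $381k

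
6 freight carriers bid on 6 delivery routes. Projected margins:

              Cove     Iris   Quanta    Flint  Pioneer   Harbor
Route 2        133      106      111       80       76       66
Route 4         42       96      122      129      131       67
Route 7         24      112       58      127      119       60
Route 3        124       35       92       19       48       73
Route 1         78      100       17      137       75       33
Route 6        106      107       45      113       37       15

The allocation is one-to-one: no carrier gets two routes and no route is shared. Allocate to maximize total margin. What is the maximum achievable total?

Max total: $691k

Optimal: Cove→Route 2 ($133k), Iris→Route 6 ($107k), Quanta→Route 4 ($122k), Flint→Route 1 ($137k), Pioneer→Route 7 ($119k), Harbor→Route 3 ($73k) — total 133+107+122+137+119+73 = $691k.
Max-entry greedy (repeatedly take the single best remaining cell) gives $620k, worse by 71.
Swapping Quanta↔Pioneer (Quanta→Route 7 $58k, Pioneer→Route 4 $131k) loses 52.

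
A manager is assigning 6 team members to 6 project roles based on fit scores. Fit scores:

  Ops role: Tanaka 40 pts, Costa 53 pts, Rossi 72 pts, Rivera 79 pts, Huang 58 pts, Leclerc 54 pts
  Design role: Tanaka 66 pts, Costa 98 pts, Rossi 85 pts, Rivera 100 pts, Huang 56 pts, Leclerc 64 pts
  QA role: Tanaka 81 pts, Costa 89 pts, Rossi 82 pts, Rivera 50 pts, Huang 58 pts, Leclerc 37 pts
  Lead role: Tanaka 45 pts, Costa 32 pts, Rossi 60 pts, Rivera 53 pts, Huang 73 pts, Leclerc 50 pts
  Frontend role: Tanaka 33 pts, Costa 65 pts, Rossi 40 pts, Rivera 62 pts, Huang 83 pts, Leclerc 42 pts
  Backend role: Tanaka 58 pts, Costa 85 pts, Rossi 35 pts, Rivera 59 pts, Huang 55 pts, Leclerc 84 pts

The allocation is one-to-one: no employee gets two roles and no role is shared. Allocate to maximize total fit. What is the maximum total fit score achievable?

Optimal: Tanaka→QA role (81 pts), Costa→Design role (98 pts), Rossi→Lead role (60 pts), Rivera→Ops role (79 pts), Huang→Frontend role (83 pts), Leclerc→Backend role (84 pts) — total 81+98+60+79+83+84 = 485 pts.
Next-best assignment: Tanaka→QA role, Costa→Frontend role, Rossi→Ops role, Rivera→Design role, Huang→Lead role, Leclerc→Backend role = 475 pts.

Maximum total: 485 pts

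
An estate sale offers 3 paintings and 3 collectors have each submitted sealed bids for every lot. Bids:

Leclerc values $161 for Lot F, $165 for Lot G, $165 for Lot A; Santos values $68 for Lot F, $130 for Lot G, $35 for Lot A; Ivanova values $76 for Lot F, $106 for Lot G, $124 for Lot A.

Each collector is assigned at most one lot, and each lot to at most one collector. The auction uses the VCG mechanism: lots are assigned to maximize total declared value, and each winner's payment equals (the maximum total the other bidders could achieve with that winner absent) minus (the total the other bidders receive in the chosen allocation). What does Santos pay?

Santos pays $4.

Efficient allocation: Leclerc→Lot F ($161), Santos→Lot G ($130), Ivanova→Lot A ($124); total welfare W = $415.
Santos receives Lot G at value $130, so the others get W − 130 = $285.
Without Santos: best allocation of the remaining 2 bidders over all 3 lots is Leclerc→Lot G ($165), Ivanova→Lot A ($124), total $289.
VCG payment = (others' best without Santos) − (others' welfare with Santos) = 289 − 285 = $4.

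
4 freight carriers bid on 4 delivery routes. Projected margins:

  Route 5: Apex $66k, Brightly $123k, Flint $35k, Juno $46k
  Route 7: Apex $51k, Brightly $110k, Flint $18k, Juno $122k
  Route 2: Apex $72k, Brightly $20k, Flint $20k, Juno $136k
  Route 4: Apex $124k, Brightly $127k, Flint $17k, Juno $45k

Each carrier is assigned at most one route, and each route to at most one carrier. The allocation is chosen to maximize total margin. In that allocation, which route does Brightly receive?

This is the linear assignment problem.
Optimal: Apex→Route 4 ($124k), Brightly→Route 7 ($110k), Flint→Route 5 ($35k), Juno→Route 2 ($136k) — total 124+110+35+136 = $405k.
Column-greedy (each route in turn goes to its best remaining carrier) gives $334k, worse by 71.
No other one-to-one assignment exceeds $405k.
Brightly's own top route is Route 4 ($127k), but forcing Brightly→Route 4 and reassigning the rest optimally gives only $356k — worse by 49.

Brightly receives Route 7.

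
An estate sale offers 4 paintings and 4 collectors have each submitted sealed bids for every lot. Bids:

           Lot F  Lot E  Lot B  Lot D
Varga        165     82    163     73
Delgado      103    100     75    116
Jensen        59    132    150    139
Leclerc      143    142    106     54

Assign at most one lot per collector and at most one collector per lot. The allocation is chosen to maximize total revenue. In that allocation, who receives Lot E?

Leclerc receives Lot E.

Optimal: Varga→Lot F ($165), Delgado→Lot D ($116), Jensen→Lot B ($150), Leclerc→Lot E ($142) — total 165+116+150+142 = $573.
Leclerc's own top lot is Lot F ($143), but forcing Leclerc→Lot F and reassigning the rest optimally gives only $554 — worse by 19.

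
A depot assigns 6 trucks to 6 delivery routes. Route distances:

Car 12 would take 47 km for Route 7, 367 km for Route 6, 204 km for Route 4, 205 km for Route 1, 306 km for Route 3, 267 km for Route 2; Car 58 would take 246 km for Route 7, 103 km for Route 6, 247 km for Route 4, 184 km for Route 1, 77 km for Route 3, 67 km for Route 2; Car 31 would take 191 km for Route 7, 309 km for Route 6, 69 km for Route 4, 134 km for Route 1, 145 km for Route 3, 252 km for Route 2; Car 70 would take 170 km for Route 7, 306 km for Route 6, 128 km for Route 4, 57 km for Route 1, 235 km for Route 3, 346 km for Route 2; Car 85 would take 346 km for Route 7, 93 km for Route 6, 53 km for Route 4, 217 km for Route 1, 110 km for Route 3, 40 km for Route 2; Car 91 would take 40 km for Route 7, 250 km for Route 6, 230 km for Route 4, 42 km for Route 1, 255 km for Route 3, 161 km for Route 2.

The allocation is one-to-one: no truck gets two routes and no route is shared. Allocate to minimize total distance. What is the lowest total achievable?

Minimum total: 504 km

Optimal: Car 12→Route 7 (47 km), Car 58→Route 3 (77 km), Car 31→Route 4 (69 km), Car 70→Route 1 (57 km), Car 85→Route 6 (93 km), Car 91→Route 2 (161 km) — total 47+77+69+57+93+161 = 504 km.
Row-greedy (each truck in turn takes its cheapest remaining route) gives 588 km, worse by 84.
Swapping Car 70↔Car 58 (Car 70→Route 3 235 km, Car 58→Route 1 184 km) adds 285.
Every other assignment is strictly worse.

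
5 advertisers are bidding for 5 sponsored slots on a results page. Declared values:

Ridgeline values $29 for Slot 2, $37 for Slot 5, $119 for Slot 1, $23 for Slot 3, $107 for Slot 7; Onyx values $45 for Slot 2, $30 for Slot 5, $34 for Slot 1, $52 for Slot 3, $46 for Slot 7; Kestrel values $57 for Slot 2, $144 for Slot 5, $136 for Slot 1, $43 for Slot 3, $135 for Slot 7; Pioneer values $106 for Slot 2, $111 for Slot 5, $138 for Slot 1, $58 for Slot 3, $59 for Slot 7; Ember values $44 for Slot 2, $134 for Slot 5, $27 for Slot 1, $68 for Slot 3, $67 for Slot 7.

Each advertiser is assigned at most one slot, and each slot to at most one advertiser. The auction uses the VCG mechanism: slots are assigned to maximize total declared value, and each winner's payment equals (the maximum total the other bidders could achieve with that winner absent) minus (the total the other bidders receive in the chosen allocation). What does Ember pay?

Efficient allocation: Ridgeline→Slot 1 ($119), Onyx→Slot 3 ($52), Kestrel→Slot 7 ($135), Pioneer→Slot 2 ($106), Ember→Slot 5 ($134); total welfare W = $546.
Ember receives Slot 5 at value $134, so the others get W − 134 = $412.
Without Ember: best allocation of the remaining 4 bidders over all 5 slots is Ridgeline→Slot 7 ($107), Onyx→Slot 3 ($52), Kestrel→Slot 5 ($144), Pioneer→Slot 1 ($138), total $441.
VCG payment = (others' best without Ember) − (others' welfare with Ember) = 441 − 412 = $29.

Ember pays $29.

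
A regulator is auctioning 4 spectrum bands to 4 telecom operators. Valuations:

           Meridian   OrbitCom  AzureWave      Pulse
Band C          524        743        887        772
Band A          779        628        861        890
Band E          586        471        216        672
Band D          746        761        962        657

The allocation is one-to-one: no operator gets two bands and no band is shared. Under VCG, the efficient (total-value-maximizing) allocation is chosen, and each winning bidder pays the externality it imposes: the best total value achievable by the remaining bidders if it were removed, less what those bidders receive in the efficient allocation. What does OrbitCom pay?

Efficient allocation: Meridian→Band E ($586M), OrbitCom→Band C ($743M), AzureWave→Band D ($962M), Pulse→Band A ($890M); total welfare W = $3181M.
OrbitCom receives Band C at value $743M, so the others get W − 743 = $2438M.
Without OrbitCom: best allocation of the remaining 3 bidders over all 4 bands is Meridian→Band D ($746M), AzureWave→Band C ($887M), Pulse→Band A ($890M), total $2523M.
VCG payment = (others' best without OrbitCom) − (others' welfare with OrbitCom) = 2523 − 2438 = $85M.

OrbitCom pays $85M.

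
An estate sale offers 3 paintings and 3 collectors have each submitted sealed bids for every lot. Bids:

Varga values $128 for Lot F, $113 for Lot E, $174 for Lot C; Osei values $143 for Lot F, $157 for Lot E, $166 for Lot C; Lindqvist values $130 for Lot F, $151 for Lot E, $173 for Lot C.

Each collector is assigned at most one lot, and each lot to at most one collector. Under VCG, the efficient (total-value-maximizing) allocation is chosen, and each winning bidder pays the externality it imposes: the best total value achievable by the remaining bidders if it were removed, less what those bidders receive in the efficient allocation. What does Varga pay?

Varga pays $36.

Efficient allocation: Varga→Lot C ($174), Osei→Lot F ($143), Lindqvist→Lot E ($151); total welfare W = $468.
Varga receives Lot C at value $174, so the others get W − 174 = $294.
Without Varga: best allocation of the remaining 2 bidders over all 3 lots is Osei→Lot E ($157), Lindqvist→Lot C ($173), total $330.
VCG payment = (others' best without Varga) − (others' welfare with Varga) = 330 − 294 = $36.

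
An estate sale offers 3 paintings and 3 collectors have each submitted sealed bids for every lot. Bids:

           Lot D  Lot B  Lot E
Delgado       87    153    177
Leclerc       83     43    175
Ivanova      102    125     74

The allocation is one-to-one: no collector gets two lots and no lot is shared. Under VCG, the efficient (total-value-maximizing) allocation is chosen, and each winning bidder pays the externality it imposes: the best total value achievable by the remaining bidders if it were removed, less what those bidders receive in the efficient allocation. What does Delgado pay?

Delgado pays $23.

Efficient allocation: Delgado→Lot B ($153), Leclerc→Lot E ($175), Ivanova→Lot D ($102); total welfare W = $430.
Delgado receives Lot B at value $153, so the others get W − 153 = $277.
Without Delgado: best allocation of the remaining 2 bidders over all 3 lots is Leclerc→Lot E ($175), Ivanova→Lot B ($125), total $300.
VCG payment = (others' best without Delgado) − (others' welfare with Delgado) = 300 − 277 = $23.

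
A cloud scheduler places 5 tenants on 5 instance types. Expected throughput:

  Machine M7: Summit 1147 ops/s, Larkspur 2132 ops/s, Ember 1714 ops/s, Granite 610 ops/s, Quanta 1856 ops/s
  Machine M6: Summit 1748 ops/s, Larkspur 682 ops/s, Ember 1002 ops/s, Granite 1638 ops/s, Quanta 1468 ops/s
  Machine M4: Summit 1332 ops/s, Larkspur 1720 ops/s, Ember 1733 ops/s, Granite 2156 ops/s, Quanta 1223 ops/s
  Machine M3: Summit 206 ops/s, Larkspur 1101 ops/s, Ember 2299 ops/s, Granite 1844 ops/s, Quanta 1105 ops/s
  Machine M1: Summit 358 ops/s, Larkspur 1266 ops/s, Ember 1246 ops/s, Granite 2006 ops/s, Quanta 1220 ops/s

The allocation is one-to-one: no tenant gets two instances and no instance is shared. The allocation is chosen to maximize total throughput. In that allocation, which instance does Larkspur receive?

Larkspur receives Machine M4.

Optimal: Summit→Machine M6 (1748 ops/s), Larkspur→Machine M4 (1720 ops/s), Ember→Machine M3 (2299 ops/s), Granite→Machine M1 (2006 ops/s), Quanta→Machine M7 (1856 ops/s) — total 1748+1720+2299+2006+1856 = 9629 ops/s.
Max-entry greedy (repeatedly take the single best remaining cell) gives 9555 ops/s, worse by 74.
Next-best assignment: Summit→Machine M6, Larkspur→Machine M7, Ember→Machine M3, Granite→Machine M4, Quanta→Machine M1 = 9555 ops/s.
Swapping Larkspur↔Summit (Larkspur→Machine M6 682 ops/s, Summit→Machine M4 1332 ops/s) loses 1454.
Larkspur's own top instance is Machine M7 (2132 ops/s), but forcing Larkspur→Machine M7 and reassigning the rest optimally gives only 9555 ops/s — worse by 74.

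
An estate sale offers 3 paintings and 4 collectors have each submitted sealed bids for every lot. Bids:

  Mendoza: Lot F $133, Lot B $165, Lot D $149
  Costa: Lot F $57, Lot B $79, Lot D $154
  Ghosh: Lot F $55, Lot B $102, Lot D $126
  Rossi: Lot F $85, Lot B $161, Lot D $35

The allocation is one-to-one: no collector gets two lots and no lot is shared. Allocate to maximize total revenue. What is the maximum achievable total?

Max total: $448

This is a one-to-one assignment (maximum-weight bipartite matching).
Optimal: Mendoza→Lot F ($133), Rossi→Lot B ($161), Costa→Lot D ($154) — total 133+161+154 = $448.
Max-entry greedy (repeatedly take the single best remaining cell) gives $404, worse by 44.
Checked against all permutations: $448 is optimal.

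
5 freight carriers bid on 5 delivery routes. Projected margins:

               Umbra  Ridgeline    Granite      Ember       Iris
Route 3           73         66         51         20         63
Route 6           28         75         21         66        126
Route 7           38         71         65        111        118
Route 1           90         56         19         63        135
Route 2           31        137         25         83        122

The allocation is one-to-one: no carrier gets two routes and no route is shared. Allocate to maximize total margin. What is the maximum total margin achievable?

This is the linear assignment problem.
Optimal: Umbra→Route 1 ($90k), Ridgeline→Route 2 ($137k), Granite→Route 3 ($51k), Ember→Route 7 ($111k), Iris→Route 6 ($126k) — total 90+137+51+111+126 = $515k.
Column-greedy (each route in turn goes to its best remaining carrier) gives $391k, worse by 124.
Next-best assignment: Umbra→Route 3, Ridgeline→Route 2, Granite→Route 6, Ember→Route 7, Iris→Route 1 = $477k.

Max total: $515k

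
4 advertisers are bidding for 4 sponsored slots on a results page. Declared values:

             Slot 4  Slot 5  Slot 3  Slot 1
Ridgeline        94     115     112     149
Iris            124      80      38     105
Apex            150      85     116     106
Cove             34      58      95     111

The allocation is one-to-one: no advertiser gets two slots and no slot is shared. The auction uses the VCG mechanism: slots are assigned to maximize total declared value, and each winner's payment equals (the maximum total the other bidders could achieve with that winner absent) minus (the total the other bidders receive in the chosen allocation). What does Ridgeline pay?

Efficient allocation: Ridgeline→Slot 1 ($149), Iris→Slot 5 ($80), Apex→Slot 4 ($150), Cove→Slot 3 ($95); total welfare W = $474.
Ridgeline receives Slot 1 at value $149, so the others get W − 149 = $325.
Without Ridgeline: best allocation of the remaining 3 bidders over all 4 slots is Iris→Slot 4 ($124), Apex→Slot 3 ($116), Cove→Slot 1 ($111), total $351.
VCG payment = (others' best without Ridgeline) − (others' welfare with Ridgeline) = 351 − 325 = $26.

Ridgeline pays $26.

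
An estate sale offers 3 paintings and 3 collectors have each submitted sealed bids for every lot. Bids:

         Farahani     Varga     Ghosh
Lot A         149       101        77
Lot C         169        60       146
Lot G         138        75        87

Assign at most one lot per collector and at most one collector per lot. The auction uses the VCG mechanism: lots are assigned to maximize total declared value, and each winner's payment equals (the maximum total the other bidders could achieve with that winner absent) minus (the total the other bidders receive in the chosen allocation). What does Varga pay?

Efficient allocation: Farahani→Lot G ($138), Varga→Lot A ($101), Ghosh→Lot C ($146); total welfare W = $385.
Varga receives Lot A at value $101, so the others get W − 101 = $284.
Without Varga: best allocation of the remaining 2 bidders over all 3 lots is Farahani→Lot A ($149), Ghosh→Lot C ($146), total $295.
VCG payment = (others' best without Varga) − (others' welfare with Varga) = 295 − 284 = $11.

Varga pays $11.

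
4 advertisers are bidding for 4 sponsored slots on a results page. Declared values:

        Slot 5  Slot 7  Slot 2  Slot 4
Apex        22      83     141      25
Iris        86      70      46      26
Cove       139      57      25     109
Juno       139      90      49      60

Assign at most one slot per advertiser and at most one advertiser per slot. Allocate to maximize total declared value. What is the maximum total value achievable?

Maximum total: $459

Optimal: Apex→Slot 2 ($141), Iris→Slot 7 ($70), Cove→Slot 4 ($109), Juno→Slot 5 ($139) — total 141+70+109+139 = $459.
Row-greedy (each advertiser in turn takes its best remaining slot) gives $426, worse by 33.
Next-best assignment: Apex→Slot 2, Iris→Slot 5, Cove→Slot 4, Juno→Slot 7 = $426.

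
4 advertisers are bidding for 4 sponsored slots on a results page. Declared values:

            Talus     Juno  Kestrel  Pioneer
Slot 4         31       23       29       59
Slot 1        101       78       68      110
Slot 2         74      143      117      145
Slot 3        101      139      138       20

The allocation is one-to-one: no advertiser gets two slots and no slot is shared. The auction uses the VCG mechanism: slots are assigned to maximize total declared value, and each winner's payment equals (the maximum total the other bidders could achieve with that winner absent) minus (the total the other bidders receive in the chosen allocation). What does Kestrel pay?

Efficient allocation: Talus→Slot 1 ($101), Juno→Slot 2 ($143), Kestrel→Slot 3 ($138), Pioneer→Slot 4 ($59); total welfare W = $441.
Kestrel receives Slot 3 at value $138, so the others get W − 138 = $303.
Without Kestrel: best allocation of the remaining 3 bidders over all 4 slots is Talus→Slot 1 ($101), Juno→Slot 3 ($139), Pioneer→Slot 2 ($145), total $385.
VCG payment = (others' best without Kestrel) − (others' welfare with Kestrel) = 385 − 303 = $82.

Kestrel pays $82.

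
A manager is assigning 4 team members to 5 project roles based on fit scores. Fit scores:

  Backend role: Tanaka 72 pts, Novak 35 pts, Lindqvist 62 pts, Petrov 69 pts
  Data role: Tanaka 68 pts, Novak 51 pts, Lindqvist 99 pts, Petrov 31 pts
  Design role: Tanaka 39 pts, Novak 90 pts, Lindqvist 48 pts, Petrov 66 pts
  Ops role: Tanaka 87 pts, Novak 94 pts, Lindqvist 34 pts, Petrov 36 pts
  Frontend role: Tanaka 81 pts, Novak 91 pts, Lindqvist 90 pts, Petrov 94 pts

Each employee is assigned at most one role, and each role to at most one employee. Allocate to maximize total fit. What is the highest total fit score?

Max total: 370 pts

Treat this as an assignment problem: match each employee to one role.
Optimal: Tanaka→Ops role (87 pts), Novak→Design role (90 pts), Lindqvist→Data role (99 pts), Petrov→Frontend role (94 pts) — total 87+90+99+94 = 370 pts.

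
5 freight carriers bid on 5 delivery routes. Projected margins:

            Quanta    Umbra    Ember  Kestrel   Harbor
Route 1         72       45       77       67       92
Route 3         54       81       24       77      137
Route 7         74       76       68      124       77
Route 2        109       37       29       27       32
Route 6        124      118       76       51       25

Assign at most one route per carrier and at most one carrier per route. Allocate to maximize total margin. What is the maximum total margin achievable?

This is a one-to-one assignment (maximum-weight bipartite matching).
Optimal: Quanta→Route 2 ($109k), Umbra→Route 6 ($118k), Ember→Route 1 ($77k), Kestrel→Route 7 ($124k), Harbor→Route 3 ($137k) — total 109+118+77+124+137 = $565k.
Row-greedy (each carrier in turn takes its best remaining route) gives $438k, worse by 127.

Max total: $565k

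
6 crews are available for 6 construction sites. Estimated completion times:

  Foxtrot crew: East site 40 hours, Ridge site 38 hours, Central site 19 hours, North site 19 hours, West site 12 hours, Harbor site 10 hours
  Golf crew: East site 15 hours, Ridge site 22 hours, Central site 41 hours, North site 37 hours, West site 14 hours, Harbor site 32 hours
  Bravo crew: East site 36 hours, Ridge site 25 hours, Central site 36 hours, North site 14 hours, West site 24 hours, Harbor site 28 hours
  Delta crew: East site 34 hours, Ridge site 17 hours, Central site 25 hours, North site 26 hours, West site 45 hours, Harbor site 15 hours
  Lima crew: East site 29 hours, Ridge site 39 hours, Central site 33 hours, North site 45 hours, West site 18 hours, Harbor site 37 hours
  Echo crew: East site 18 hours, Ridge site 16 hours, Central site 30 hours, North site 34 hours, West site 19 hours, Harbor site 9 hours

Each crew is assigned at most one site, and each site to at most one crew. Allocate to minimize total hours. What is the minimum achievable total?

Optimal: Foxtrot crew→Central site (19 hours), Golf crew→East site (15 hours), Bravo crew→North site (14 hours), Delta crew→Ridge site (17 hours), Lima crew→West site (18 hours), Echo crew→Harbor site (9 hours) — total 19+15+14+17+18+9 = 92 hours.
Row-greedy (each crew in turn takes its cheapest remaining site) gives 114 hours, worse by 22.

Min total: 92 hours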